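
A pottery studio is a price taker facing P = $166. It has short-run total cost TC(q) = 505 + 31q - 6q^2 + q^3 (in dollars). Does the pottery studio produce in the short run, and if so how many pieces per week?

From TC, MC = TC'(q) = 31 - 12q + 3q^2 and AVC = VC/q = 31 - 6q + q^2.
The AVC parabola has its vertex at q = 6/2 = 3, where AVC = 31 - 6·3 + 3^2 = $22.
P = $166 exceeds min AVC = $22, so the firm stays open.
Solving P = MC: -135 - 12q + 3q^2 = 0 ⇒ q = -5 or 9. On the upward-sloping branch, q* = 9.
Check: AVC at q = 9 is $58 ≤ P, so revenue covers variable cost.
Profit = P·q − TC = 166·9 − 1027 = $467.

Produce at q = 9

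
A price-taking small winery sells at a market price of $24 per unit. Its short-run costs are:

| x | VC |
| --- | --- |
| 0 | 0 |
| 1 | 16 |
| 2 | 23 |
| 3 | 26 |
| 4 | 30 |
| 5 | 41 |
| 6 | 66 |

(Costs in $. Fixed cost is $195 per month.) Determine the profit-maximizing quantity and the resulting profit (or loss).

Profit at each row (π = 24x − TC): x=0: -195; x=1: -187; x=2: -170; x=3: -149; x=4: -129; x=5: -116; x=6: -117.
Profit is maximized at x = 5. AVC there is 41/5 = $8.20 ≤ P, so producing beats shutting down (which would give -$195).

x = 5; profit = -$116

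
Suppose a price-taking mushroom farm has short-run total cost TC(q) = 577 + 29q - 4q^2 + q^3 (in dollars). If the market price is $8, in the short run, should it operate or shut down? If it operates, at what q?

Strip out fixed cost: VC = 29q - 4q^2 + q^3. Then AVC = 29 - 4q + q^2 and MC = 29 - 8q + 3q^2.
AVC hits its minimum where MC = AVC, at q = 2, giving min AVC = 29 - 4·2 + 2^2 = $25.
With P < min AVC ($8 < $25), every unit sold adds to the loss.
The firm minimizes its loss by shutting down and losing only its fixed cost of $577.

Shut down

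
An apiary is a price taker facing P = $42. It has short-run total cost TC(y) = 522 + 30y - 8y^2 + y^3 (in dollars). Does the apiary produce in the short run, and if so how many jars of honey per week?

Produce at y = 6

Strip out fixed cost: VC = 30y - 8y^2 + y^3. Then AVC = 30 - 8y + y^2 and MC = 30 - 16y + 3y^2.
The AVC parabola has its vertex at y = 8/2 = 4, where AVC = 30 - 8·4 + 4^2 = $14.
P = $42 exceeds min AVC = $14, so the firm stays open.
Solving P = MC: -12 - 16y + 3y^2 = 0 ⇒ y = -2/3 or 6. On the upward-sloping branch, y* = 6.
Check: AVC at y = 6 is $18 ≤ P, so revenue covers variable cost.
Profit = P·y − TC = 42·6 − 630 = -$378, a loss, but smaller than the $522 fixed cost the firm would lose by shutting down.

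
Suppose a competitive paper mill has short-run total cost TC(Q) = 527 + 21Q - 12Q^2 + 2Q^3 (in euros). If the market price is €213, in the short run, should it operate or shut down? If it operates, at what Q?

Variable cost is VC = 21Q - 12Q^2 + 2Q^3, so AVC = VC/Q = 21 - 12Q + 2Q^2 and MC = dTC/dQ = 21 - 24Q + 6Q^2.
The AVC parabola has its vertex at Q = 12/4 = 3, where AVC = 21 - 12·3 + 2·3^2 = €3.
Since P = €213 ≥ min AVC = €3, price covers variable cost and the firm should produce.
Set P = MC: 213 = 21 - 24Q + 6Q^2 → -192 - 24Q + 6Q^2 = 0. The roots are Q = -4 and Q = 8; the profit-maximizing output is on the rising part of MC, so Q* = 8.
Check: AVC at Q = 8 is €53 ≤ P, so revenue covers variable cost.
Profit = P·Q − TC = 213·8 − 951 = €753.

Produce at Q = 8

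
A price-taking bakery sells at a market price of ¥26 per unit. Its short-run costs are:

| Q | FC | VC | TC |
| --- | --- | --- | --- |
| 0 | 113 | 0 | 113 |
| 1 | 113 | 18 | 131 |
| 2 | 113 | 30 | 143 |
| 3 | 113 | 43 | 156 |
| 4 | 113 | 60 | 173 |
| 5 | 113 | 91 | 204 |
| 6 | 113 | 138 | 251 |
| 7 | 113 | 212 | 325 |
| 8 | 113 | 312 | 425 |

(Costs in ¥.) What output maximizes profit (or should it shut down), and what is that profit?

Q = 4; profit = -¥69

Tabulate TR − TC: Q=0: -113; Q=1: -105; Q=2: -91; Q=3: -78; Q=4: -69; Q=5: -74; Q=6: -95; Q=7: -143; Q=8: -217.
Profit is maximized at Q = 4. AVC there is 60/4 = ¥15 ≤ P, so producing beats shutting down (which would give -¥113).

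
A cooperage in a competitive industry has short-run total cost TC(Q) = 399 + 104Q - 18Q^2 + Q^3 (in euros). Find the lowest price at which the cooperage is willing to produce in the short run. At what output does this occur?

€23 per unit, at Q = 9

The shutdown price is the minimum of AVC. VC = 104Q - 18Q^2 + Q^3, so AVC = 104 - 18Q + Q^2.
At the minimum of AVC, MC = AVC. MC = 104 - 36Q + 3Q^2; setting MC = AVC gives 2Q^2 - 18Q = 0, so Q = 9. min AVC = 23.
The firm shuts down for any P below €23.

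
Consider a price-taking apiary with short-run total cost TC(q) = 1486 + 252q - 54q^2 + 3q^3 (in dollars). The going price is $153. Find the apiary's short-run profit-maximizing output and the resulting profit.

Profit = -$34 at q = 11

AVC = 252 - 54q + 3q^2 has its minimum $9 at q = 9; price $153 clears that bar, so the firm operates.
MC = 252 - 108q + 9q^2. Setting P = MC and taking the root on the rising branch gives q* = 11.
TR = 153·11 = 1683. TC = 1486 + 231 = 1717. Profit = 1683 − 1717 = -$34.
Shutting down would mean losing the fixed cost of $1486, so operating at a loss of $34 is better by $1452.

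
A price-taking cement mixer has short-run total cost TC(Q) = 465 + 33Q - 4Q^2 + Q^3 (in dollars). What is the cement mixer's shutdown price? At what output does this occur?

Short-run supply begins at min AVC. From VC = 33Q - 4Q^2 + Q^3, AVC = 33 - 4Q + Q^2.
At the minimum of AVC, MC = AVC. MC = 33 - 8Q + 3Q^2; setting MC = AVC gives 2Q^2 - 4Q = 0, so Q = 2. min AVC = 29.
So the shutdown price is $29.

$29 per unit, at Q = 2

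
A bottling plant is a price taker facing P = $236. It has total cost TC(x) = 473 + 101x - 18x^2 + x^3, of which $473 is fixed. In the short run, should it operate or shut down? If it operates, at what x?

Produce at x = 15

Variable cost is VC = 101x - 18x^2 + x^3, so AVC = VC/x = 101 - 18x + x^2 and MC = dTC/dx = 101 - 36x + 3x^2.
The AVC parabola has its vertex at x = 18/2 = 9, where AVC = 101 - 18·9 + 9^2 = $20.
P = $236 exceeds min AVC = $20, so the firm stays open.
Set P = MC: 236 = 101 - 36x + 3x^2 → -135 - 36x + 3x^2 = 0. The roots are x = -3 and x = 15; the profit-maximizing output is on the rising part of MC, so x* = 15.
Check: AVC at x = 15 is $56 ≤ P, so revenue covers variable cost.
Profit = P·x − TC = 236·15 − 1313 = $2227.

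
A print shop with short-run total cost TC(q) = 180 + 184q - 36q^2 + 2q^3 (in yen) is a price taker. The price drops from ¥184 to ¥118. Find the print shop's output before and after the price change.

MC = 184 - 72q + 6q^2; the shutdown threshold is min AVC = ¥22 (at q = 9).
At P = ¥184 ≥ min AVC, set P = MC on the rising branch: q = 12.
At P = ¥118 ≥ min AVC, set P = MC: q = 11. The firm stays open but cuts output.

Output falls from 12 to 11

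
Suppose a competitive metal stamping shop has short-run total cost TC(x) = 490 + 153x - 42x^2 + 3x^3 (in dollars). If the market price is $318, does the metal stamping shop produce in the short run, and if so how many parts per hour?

Strip out fixed cost: VC = 153x - 42x^2 + 3x^3. Then AVC = 153 - 42x + 3x^2 and MC = 153 - 84x + 9x^2.
AVC hits its minimum where MC = AVC, at x = 7, giving min AVC = 153 - 42·7 + 3·7^2 = $6.
Because $318 ≥ $6, revenue can cover variable cost; the firm operates.
Solving P = MC: -165 - 84x + 9x^2 = 0 ⇒ x = -5/3 or 11. On the upward-sloping branch, x* = 11.
Check: AVC at x = 11 is $54 ≤ P, so revenue covers variable cost.
Profit = P·x − TC = 318·11 − 1084 = $2414.

Produce at x = 11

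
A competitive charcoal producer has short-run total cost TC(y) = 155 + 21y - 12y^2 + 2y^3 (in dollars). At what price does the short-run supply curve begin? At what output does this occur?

The shutdown price is the minimum of AVC. VC = 21y - 12y^2 + 2y^3, so AVC = 21 - 12y + 2y^2.
dAVC/dy = -12 + 4y = 0 gives y = 3. min AVC = 21 - 12·3 + 2·3^2 = 3.
For P < $3 the firm produces nothing.

$3 per unit, at y = 3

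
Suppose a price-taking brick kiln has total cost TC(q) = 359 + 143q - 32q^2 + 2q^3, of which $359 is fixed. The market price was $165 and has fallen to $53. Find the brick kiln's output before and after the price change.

AVC = 143 - 32q + 2q^2, minimized at q = 8 where min AVC = $15. MC = 143 - 64q + 6q^2.
With P = $165 above the shutdown price, P = MC gives q = 11.
At P = $53 ≥ min AVC, set P = MC: q = 9. The firm stays open but cuts output.

Output falls from 11 to 9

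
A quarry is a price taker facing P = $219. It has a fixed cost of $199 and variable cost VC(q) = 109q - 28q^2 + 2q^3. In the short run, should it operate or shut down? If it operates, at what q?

Strip out fixed cost: VC = 109q - 28q^2 + 2q^3. Then AVC = 109 - 28q + 2q^2 and MC = 109 - 56q + 6q^2.
AVC is minimized where dAVC/dq = -28 + 4q = 0, at q = 7; min AVC = 109 - 28·7 + 2·7^2 = $11.
Because $219 ≥ $11, revenue can cover variable cost; the firm operates.
Set P = MC: 219 = 109 - 56q + 6q^2 → -110 - 56q + 6q^2 = 0. The roots are q = -5/3 and q = 11; the profit-maximizing output is on the rising part of MC, so q* = 11.
Check: AVC at q = 11 is $43 ≤ P, so revenue covers variable cost.
Profit = P·q − TC = 219·11 − 672 = $1737.

Produce at q = 11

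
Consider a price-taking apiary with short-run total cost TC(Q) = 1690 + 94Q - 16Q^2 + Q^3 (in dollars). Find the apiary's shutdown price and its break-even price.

Shutdown price = $30; break-even price = $185

AVC = 94 - 16Q + Q^2; minimized at Q = 8, giving min AVC = $30. That is the shutdown price.
ATC = 1690/Q + 94 - 16Q + Q^2. Setting dATC/dQ = −1690/Q^2 − 16 + 2Q = 0 gives Q = 13 (since 2·13^3 − 16·13^2 = 1690).
min ATC = 1690/13 + 94 − 16·13 + 13^2 = $185. That is the break-even price.
Between these two prices the firm operates at a loss; above $185 it earns a profit.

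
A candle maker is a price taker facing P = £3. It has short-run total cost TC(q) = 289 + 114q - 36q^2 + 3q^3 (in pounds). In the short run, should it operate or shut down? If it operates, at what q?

Shut down

From TC, MC = TC'(q) = 114 - 72q + 9q^2 and AVC = VC/q = 114 - 36q + 3q^2.
AVC hits its minimum where MC = AVC, at q = 6, giving min AVC = 114 - 36·6 + 3·6^2 = £6.
P = £3 lies below min AVC = £6; no output level covers variable cost.
Best response: produce nothing and absorb the £289 fixed cost.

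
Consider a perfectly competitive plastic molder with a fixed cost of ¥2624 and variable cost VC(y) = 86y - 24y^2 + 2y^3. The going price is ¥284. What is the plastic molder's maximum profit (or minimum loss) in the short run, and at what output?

Profit = -¥204 at y = 11

AVC = 86 - 24y + 2y^2 has its minimum ¥14 at y = 6; price ¥284 clears that bar, so the firm operates.
With MC = 86 - 48y + 6y^2, P = MC on the upward-sloping part at y* = 11.
TR = 284·11 = 3124. TC = 2624 + 704 = 3328. Profit = 3124 − 3328 = -¥204.
That loss of ¥204 beats the ¥2624 the firm would lose by shutting down; producing recovers ¥2420 of fixed cost.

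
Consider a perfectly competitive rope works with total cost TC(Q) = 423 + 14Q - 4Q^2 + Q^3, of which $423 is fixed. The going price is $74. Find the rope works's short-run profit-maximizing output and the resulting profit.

AVC = 14 - 4Q + Q^2 has its minimum $10 at Q = 2; price $74 clears that bar, so the firm operates.
MC = 14 - 8Q + 3Q^2. Setting P = MC and taking the root on the rising branch gives Q* = 6.
TR = 74·6 = 444. TC = 423 + 156 = 579. Profit = 444 − 579 = -$135.
That loss of $135 beats the $423 the firm would lose by shutting down; producing recovers $288 of fixed cost.

Profit = -$135 at Q = 6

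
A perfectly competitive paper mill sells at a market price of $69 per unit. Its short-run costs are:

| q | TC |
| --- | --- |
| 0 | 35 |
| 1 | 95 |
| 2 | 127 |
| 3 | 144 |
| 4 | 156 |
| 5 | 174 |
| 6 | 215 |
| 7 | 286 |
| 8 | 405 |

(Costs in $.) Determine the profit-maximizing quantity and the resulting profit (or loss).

Tabulate TR − TC: q=0: -35; q=1: -26; q=2: 11; q=3: 63; q=4: 120; q=5: 171; q=6: 199; q=7: 197; q=8: 147.
Profit is maximized at q = 6. AVC there is 180/6 = $30 ≤ P, so producing beats shutting down (which would give -$35).

q = 6; profit = $199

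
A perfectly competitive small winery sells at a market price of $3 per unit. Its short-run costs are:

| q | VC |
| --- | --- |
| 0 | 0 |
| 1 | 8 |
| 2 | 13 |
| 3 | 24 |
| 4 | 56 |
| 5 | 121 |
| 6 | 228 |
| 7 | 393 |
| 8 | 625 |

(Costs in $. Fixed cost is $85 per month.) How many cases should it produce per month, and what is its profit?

q = 0 (shut down); profit = -$85

Tabulate TR − TC: q=0: -85; q=1: -90; q=2: -92; q=3: -100; q=4: -129; q=5: -191; q=6: -295; q=7: -457; q=8: -686.
Profit is highest at q = 0. Equivalently, the lowest AVC in the table is 13/2 ≈ $6.50 at q = 2, and P = $3 falls below it — price never covers variable cost, so the firm shuts down and loses only its fixed cost.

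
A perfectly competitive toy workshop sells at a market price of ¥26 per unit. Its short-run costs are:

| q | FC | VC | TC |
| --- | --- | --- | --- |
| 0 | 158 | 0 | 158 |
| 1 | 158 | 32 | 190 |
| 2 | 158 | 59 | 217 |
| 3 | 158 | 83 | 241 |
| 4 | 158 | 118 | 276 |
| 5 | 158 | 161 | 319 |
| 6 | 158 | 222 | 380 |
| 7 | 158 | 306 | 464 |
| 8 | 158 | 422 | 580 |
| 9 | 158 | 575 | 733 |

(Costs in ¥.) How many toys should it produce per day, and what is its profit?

Compute π = P·q − TC at each output: q=0: -158; q=1: -164; q=2: -165; q=3: -163; q=4: -172; q=5: -189; q=6: -224; q=7: -282; q=8: -372; q=9: -499.
Profit is highest at q = 0. Equivalently, the lowest AVC in the table is 83/3 ≈ ¥27.67 at q = 3, and P = ¥26 falls below it — price never covers variable cost, so the firm shuts down and loses only its fixed cost.

q = 0 (shut down); profit = -¥158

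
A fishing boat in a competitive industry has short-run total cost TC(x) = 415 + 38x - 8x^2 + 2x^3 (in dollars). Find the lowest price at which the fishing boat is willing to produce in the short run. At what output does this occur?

$30 per unit, at x = 2

The shutdown price is the minimum of AVC. VC = 38x - 8x^2 + 2x^3, so AVC = 38 - 8x + 2x^2.
dAVC/dx = -8 + 4x = 0 gives x = 2. min AVC = 38 - 8·2 + 2·2^2 = 30.
The firm shuts down for any P below $30.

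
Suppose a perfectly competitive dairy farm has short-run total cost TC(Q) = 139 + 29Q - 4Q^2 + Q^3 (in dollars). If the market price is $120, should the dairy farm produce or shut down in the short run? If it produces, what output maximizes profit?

Produce at Q = 7

Variable cost is VC = 29Q - 4Q^2 + Q^3, so AVC = VC/Q = 29 - 4Q + Q^2 and MC = dTC/dQ = 29 - 8Q + 3Q^2.
AVC hits its minimum where MC = AVC, at Q = 2, giving min AVC = 29 - 4·2 + 2^2 = $25.
Because $120 ≥ $25, revenue can cover variable cost; the firm operates.
Set P = MC: 120 = 29 - 8Q + 3Q^2 → -91 - 8Q + 3Q^2 = 0. The roots are Q = -13/3 and Q = 7; the profit-maximizing output is on the rising part of MC, so Q* = 7.
Check: AVC at Q = 7 is $50 ≤ P, so revenue covers variable cost.
Profit = P·Q − TC = 120·7 − 489 = $351.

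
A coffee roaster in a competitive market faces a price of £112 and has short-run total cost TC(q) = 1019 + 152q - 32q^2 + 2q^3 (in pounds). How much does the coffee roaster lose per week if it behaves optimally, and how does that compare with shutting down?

AVC = 152 - 32q + 2q^2 has its minimum £24 at q = 8; price £112 clears that bar, so the firm operates.
MC = 152 - 64q + 6q^2. Setting P = MC and taking the root on the rising branch gives q* = 10.
TR = 112·10 = 1120. TC = 1019 + 320 = 1339. Profit = 1120 − 1339 = -£219.
Shutting down would mean losing the fixed cost of £1019, so operating at a loss of £219 is better by £800.

Profit = -£219 at q = 10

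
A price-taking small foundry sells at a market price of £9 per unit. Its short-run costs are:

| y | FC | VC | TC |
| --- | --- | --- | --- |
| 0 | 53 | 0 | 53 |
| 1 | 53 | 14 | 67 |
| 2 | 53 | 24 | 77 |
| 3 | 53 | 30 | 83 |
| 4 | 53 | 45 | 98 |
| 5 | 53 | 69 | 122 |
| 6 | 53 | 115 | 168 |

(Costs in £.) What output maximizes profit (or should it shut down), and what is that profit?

Tabulate TR − TC: y=0: -53; y=1: -58; y=2: -59; y=3: -56; y=4: -62; y=5: -77; y=6: -114.
Profit is highest at y = 0. Equivalently, the lowest AVC in the table is 30/3 ≈ £10 at y = 3, and P = £9 falls below it — price never covers variable cost, so the firm shuts down and loses only its fixed cost.

y = 0 (shut down); profit = -£53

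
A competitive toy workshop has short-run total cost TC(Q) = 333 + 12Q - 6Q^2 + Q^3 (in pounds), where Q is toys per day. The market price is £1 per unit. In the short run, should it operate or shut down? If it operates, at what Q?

From TC, MC = TC'(Q) = 12 - 12Q + 3Q^2 and AVC = VC/Q = 12 - 6Q + Q^2.
The AVC parabola has its vertex at Q = 6/2 = 3, where AVC = 12 - 6·3 + 3^2 = £3.
Since P = £1 < min AVC = £3, price fails to cover variable cost at any output.
Best response: produce nothing and absorb the £333 fixed cost.

Shut down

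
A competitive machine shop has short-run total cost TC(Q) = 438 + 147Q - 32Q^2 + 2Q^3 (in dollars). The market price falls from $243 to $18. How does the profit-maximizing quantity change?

Output falls from 12 to 0 (the firm shuts down)

AVC = 147 - 32Q + 2Q^2, minimized at Q = 8 where min AVC = $19. MC = 147 - 64Q + 6Q^2.
With P = $243 above the shutdown price, P = MC gives Q = 12.
At P = $18 < min AVC = $19, price no longer covers variable cost at any output, so the firm shuts down: Q = 0.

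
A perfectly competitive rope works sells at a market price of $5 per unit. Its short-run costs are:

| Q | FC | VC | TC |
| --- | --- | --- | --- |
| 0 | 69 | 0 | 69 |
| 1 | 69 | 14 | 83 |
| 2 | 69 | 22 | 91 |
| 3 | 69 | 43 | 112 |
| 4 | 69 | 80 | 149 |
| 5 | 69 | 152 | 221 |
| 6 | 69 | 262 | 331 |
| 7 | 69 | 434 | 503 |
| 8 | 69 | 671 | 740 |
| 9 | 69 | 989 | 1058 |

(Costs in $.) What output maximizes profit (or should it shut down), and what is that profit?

Tabulate TR − TC: Q=0: -69; Q=1: -78; Q=2: -81; Q=3: -97; Q=4: -129; Q=5: -196; Q=6: -301; Q=7: -468; Q=8: -700; Q=9: -1013.
Profit is highest at Q = 0. Equivalently, the lowest AVC in the table is 22/2 ≈ $11 at Q = 2, and P = $5 falls below it — price never covers variable cost, so the firm shuts down and loses only its fixed cost.

Q = 0 (shut down); profit = -$69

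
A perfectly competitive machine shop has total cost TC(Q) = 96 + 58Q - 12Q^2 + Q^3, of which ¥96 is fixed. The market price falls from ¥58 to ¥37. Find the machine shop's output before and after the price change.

MC = 58 - 24Q + 3Q^2; the shutdown threshold is min AVC = ¥22 (at Q = 6).
With P = ¥58 above the shutdown price, P = MC gives Q = 8.
At P = ¥37 ≥ min AVC, set P = MC: Q = 7. The firm stays open but cuts output.

Output falls from 8 to 7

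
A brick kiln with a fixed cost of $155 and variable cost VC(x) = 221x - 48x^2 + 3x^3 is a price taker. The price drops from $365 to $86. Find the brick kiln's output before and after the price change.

Output falls from 12 to 9

AVC = 221 - 48x + 3x^2, minimized at x = 8 where min AVC = $29. MC = 221 - 96x + 9x^2.
At P = $365 ≥ min AVC, set P = MC on the rising branch: x = 12.
At P = $86 ≥ min AVC, set P = MC: x = 9. The firm stays open but cuts output.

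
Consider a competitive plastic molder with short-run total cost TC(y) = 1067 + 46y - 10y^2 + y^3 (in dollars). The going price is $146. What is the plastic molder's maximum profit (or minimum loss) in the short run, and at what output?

Profit = -$67 at y = 10

AVC = 46 - 10y + y^2 has its minimum $21 at y = 5; price $146 clears that bar, so the firm operates.
With MC = 46 - 20y + 3y^2, P = MC on the upward-sloping part at y* = 10.
TR = 146·10 = 1460. TC = 1067 + 460 = 1527. Profit = 1460 − 1527 = -$67.
By producing, the firm covers all variable cost plus $1000 of fixed cost; shutting down would lose the full $1067.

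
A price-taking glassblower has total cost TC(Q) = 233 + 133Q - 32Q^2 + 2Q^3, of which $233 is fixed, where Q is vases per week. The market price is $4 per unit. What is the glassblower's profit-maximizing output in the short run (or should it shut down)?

Strip out fixed cost: VC = 133Q - 32Q^2 + 2Q^3. Then AVC = 133 - 32Q + 2Q^2 and MC = 133 - 64Q + 6Q^2.
AVC is minimized where dAVC/dQ = -32 + 4Q = 0, at Q = 8; min AVC = 133 - 32·8 + 2·8^2 = $5.
Since P = $4 < min AVC = $5, price fails to cover variable cost at any output.
The firm minimizes its loss by shutting down and losing only its fixed cost of $233.

Shut down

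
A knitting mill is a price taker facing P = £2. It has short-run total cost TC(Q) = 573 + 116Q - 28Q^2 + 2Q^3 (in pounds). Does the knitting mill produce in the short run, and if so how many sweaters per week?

Shut down

Variable cost is VC = 116Q - 28Q^2 + 2Q^3, so AVC = VC/Q = 116 - 28Q + 2Q^2 and MC = dTC/dQ = 116 - 56Q + 6Q^2.
The AVC parabola has its vertex at Q = 28/4 = 7, where AVC = 116 - 28·7 + 2·7^2 = £18.
Since P = £2 < min AVC = £18, price fails to cover variable cost at any output.
The firm minimizes its loss by shutting down and losing only its fixed cost of £573.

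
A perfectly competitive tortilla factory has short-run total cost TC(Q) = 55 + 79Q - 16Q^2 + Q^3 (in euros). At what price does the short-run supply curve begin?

€15 per unit

The firm shuts down when price falls below the minimum of average variable cost. AVC = VC/Q = 79 - 16Q + Q^2.
dAVC/dQ = -16 + 2Q = 0 gives Q = 8. min AVC = 79 - 16·8 + 8^2 = 15.
So the shutdown price is €15.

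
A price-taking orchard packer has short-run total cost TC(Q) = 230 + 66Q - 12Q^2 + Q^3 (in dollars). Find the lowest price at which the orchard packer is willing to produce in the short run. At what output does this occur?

The shutdown price is the minimum of AVC. VC = 66Q - 12Q^2 + Q^3, so AVC = 66 - 12Q + Q^2.
At the minimum of AVC, MC = AVC. MC = 66 - 24Q + 3Q^2; setting MC = AVC gives 2Q^2 - 12Q = 0, so Q = 6. min AVC = 30.
The firm shuts down for any P below $30.

$30 per unit, at Q = 6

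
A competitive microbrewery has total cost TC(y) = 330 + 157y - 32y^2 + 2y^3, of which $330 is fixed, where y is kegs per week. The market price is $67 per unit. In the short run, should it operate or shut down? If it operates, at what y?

Produce at y = 9

From TC, MC = TC'(y) = 157 - 64y + 6y^2 and AVC = VC/y = 157 - 32y + 2y^2.
AVC hits its minimum where MC = AVC, at y = 8, giving min AVC = 157 - 32·8 + 2·8^2 = $29.
P = $67 exceeds min AVC = $29, so the firm stays open.
P = MC gives 90 - 64y + 6y^2 = 0, with roots 5/3 and 9. Take the larger (rising MC): y* = 9.
Check: AVC at y = 9 is $31 ≤ P, so revenue covers variable cost.
Profit = P·y − TC = 67·9 − 609 = -$6, a loss, but smaller than the $330 fixed cost the firm would lose by shutting down.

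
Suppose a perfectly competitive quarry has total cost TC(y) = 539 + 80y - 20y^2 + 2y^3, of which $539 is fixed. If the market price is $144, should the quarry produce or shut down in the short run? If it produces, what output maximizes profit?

Produce at y = 8

From TC, MC = TC'(y) = 80 - 40y + 6y^2 and AVC = VC/y = 80 - 20y + 2y^2.
AVC is minimized where dAVC/dy = -20 + 4y = 0, at y = 5; min AVC = 80 - 20·5 + 2·5^2 = $30.
Because $144 ≥ $30, revenue can cover variable cost; the firm operates.
Set P = MC: 144 = 80 - 40y + 6y^2 → -64 - 40y + 6y^2 = 0. The roots are y = -4/3 and y = 8; the profit-maximizing output is on the rising part of MC, so y* = 8.
Check: AVC at y = 8 is $48 ≤ P, so revenue covers variable cost.
Profit = P·y − TC = 144·8 − 923 = $229.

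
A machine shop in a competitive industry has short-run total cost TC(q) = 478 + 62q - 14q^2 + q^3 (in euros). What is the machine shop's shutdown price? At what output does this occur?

€13 per unit, at q = 7

Short-run supply begins at min AVC. From VC = 62q - 14q^2 + q^3, AVC = 62 - 14q + q^2.
dAVC/dq = -14 + 2q = 0 gives q = 7. min AVC = 62 - 14·7 + 7^2 = 13.
For P < €13 the firm produces nothing.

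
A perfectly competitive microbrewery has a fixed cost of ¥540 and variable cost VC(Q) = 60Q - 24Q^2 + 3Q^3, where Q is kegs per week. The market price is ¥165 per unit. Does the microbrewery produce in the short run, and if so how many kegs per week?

Produce at Q = 7

Strip out fixed cost: VC = 60Q - 24Q^2 + 3Q^3. Then AVC = 60 - 24Q + 3Q^2 and MC = 60 - 48Q + 9Q^2.
The AVC parabola has its vertex at Q = 24/6 = 4, where AVC = 60 - 24·4 + 3·4^2 = ¥12.
Since P = ¥165 ≥ min AVC = ¥12, price covers variable cost and the firm should produce.
P = MC gives -105 - 48Q + 9Q^2 = 0, with roots -5/3 and 7. Take the larger (rising MC): Q* = 7.
Check: AVC at Q = 7 is ¥39 ≤ P, so revenue covers variable cost.
Profit = P·Q − TC = 165·7 − 813 = ¥342.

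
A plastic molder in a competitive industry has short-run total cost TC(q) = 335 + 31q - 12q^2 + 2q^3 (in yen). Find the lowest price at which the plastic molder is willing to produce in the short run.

The shutdown price is the minimum of AVC. VC = 31q - 12q^2 + 2q^3, so AVC = 31 - 12q + 2q^2.
At the minimum of AVC, MC = AVC. MC = 31 - 24q + 6q^2; setting MC = AVC gives 4q^2 - 12q = 0, so q = 3. min AVC = 13.
So the shutdown price is ¥13.

¥13 per unit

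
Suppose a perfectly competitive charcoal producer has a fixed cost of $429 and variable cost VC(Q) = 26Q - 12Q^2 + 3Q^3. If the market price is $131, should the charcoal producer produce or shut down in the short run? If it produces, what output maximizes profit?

Strip out fixed cost: VC = 26Q - 12Q^2 + 3Q^3. Then AVC = 26 - 12Q + 3Q^2 and MC = 26 - 24Q + 9Q^2.
The AVC parabola has its vertex at Q = 12/6 = 2, where AVC = 26 - 12·2 + 3·2^2 = $14.
Since P = $131 ≥ min AVC = $14, price covers variable cost and the firm should produce.
P = MC gives -105 - 24Q + 9Q^2 = 0, with roots -7/3 and 5. Take the larger (rising MC): Q* = 5.
Check: AVC at Q = 5 is $41 ≤ P, so revenue covers variable cost.
Profit = P·Q − TC = 131·5 − 634 = $21.

Produce at Q = 5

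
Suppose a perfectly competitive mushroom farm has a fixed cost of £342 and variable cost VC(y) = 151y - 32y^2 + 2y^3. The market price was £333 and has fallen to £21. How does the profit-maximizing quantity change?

MC = 151 - 64y + 6y^2; the shutdown threshold is min AVC = £23 (at y = 8).
At P = £333 ≥ min AVC, set P = MC on the rising branch: y = 13.
At P = £21 < min AVC = £23, price no longer covers variable cost at any output, so the firm shuts down: y = 0.

Output falls from 13 to 0 (the firm shuts down)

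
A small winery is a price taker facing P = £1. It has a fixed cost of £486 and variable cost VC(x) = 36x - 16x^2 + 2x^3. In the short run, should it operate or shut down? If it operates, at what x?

Strip out fixed cost: VC = 36x - 16x^2 + 2x^3. Then AVC = 36 - 16x + 2x^2 and MC = 36 - 32x + 6x^2.
The AVC parabola has its vertex at x = 16/4 = 4, where AVC = 36 - 16·4 + 2·4^2 = £4.
P = £1 lies below min AVC = £4; no output level covers variable cost.
The firm minimizes its loss by shutting down and losing only its fixed cost of £486.

Shut down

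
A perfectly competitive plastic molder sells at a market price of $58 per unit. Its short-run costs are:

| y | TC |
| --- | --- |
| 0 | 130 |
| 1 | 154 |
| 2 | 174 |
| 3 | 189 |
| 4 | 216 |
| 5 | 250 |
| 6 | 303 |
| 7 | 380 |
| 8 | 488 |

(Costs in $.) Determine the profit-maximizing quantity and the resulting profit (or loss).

Profit at each row (π = 58y − TC): y=0: -130; y=1: -96; y=2: -58; y=3: -15; y=4: 16; y=5: 40; y=6: 45; y=7: 26; y=8: -24.
Profit is maximized at y = 6. AVC there is 173/6 = $28.83 ≤ P, so producing beats shutting down (which would give -$130).

y = 6; profit = $45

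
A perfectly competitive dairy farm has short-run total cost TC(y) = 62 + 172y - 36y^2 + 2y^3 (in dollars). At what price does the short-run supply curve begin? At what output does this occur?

The firm shuts down when price falls below the minimum of average variable cost. AVC = VC/y = 172 - 36y + 2y^2.
At the minimum of AVC, MC = AVC. MC = 172 - 72y + 6y^2; setting MC = AVC gives 4y^2 - 36y = 0, so y = 9. min AVC = 10.
So the shutdown price is $10.

$10 per unit, at y = 9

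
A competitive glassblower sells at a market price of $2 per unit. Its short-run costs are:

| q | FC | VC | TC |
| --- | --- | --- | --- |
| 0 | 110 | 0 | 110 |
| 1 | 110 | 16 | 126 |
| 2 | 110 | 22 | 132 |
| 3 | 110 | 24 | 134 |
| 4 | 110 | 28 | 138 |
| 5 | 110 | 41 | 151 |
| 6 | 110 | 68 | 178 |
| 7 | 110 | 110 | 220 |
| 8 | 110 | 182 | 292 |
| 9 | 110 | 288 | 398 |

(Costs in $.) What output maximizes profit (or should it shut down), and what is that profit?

Profit at each row (π = 2q − TC): q=0: -110; q=1: -124; q=2: -128; q=3: -128; q=4: -130; q=5: -141; q=6: -166; q=7: -206; q=8: -276; q=9: -380.
Profit is highest at q = 0. Equivalently, the lowest AVC in the table is 28/4 ≈ $7 at q = 4, and P = $2 falls below it — price never covers variable cost, so the firm shuts down and loses only its fixed cost.

q = 0 (shut down); profit = -$110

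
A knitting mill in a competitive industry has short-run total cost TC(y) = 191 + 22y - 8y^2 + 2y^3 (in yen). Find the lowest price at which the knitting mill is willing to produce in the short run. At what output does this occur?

¥14 per unit, at y = 2

The shutdown price is the minimum of AVC. VC = 22y - 8y^2 + 2y^3, so AVC = 22 - 8y + 2y^2.
At the minimum of AVC, MC = AVC. MC = 22 - 16y + 6y^2; setting MC = AVC gives 4y^2 - 8y = 0, so y = 2. min AVC = 14.
The firm shuts down for any P below ¥14.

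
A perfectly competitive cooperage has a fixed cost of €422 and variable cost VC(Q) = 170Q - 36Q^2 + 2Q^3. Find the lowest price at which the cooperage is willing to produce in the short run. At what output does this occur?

The firm shuts down when price falls below the minimum of average variable cost. AVC = VC/Q = 170 - 36Q + 2Q^2.
dAVC/dQ = -36 + 4Q = 0 gives Q = 9. min AVC = 170 - 36·9 + 2·9^2 = 8.
The firm shuts down for any P below €8.

€8 per unit, at Q = 9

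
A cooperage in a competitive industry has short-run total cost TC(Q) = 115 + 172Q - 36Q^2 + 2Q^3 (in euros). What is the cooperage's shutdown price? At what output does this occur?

Short-run supply begins at min AVC. From VC = 172Q - 36Q^2 + 2Q^3, AVC = 172 - 36Q + 2Q^2.
dAVC/dQ = -36 + 4Q = 0 gives Q = 9. min AVC = 172 - 36·9 + 2·9^2 = 10.
So the shutdown price is €10.

€10 per unit, at Q = 9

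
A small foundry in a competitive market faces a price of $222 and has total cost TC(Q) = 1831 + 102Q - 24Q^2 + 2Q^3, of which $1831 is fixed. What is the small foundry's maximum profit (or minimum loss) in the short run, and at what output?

AVC = 102 - 24Q + 2Q^2; min AVC = $30 at Q = 6. Since P = $222 ≥ min AVC, the firm produces.
MC = 102 - 48Q + 6Q^2. Setting P = MC and taking the root on the rising branch gives Q* = 10.
TR = 222·10 = 2220. TC = 1831 + 620 = 2451. Profit = 2220 − 2451 = -$231.
By producing, the firm covers all variable cost plus $1600 of fixed cost; shutting down would lose the full $1831.

Profit = -$231 at Q = 10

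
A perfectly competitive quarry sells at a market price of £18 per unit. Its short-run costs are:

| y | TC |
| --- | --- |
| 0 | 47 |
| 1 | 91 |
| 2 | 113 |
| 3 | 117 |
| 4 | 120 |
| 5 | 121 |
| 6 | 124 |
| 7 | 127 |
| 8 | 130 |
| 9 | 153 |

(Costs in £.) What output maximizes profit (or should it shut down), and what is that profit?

y = 8; profit = £14

Compute π = P·y − TC at each output: y=0: -47; y=1: -73; y=2: -77; y=3: -63; y=4: -48; y=5: -31; y=6: -16; y=7: -1; y=8: 14; y=9: 9.
Profit is maximized at y = 8. AVC there is 83/8 = £10.38 ≤ P, so producing beats shutting down (which would give -£47).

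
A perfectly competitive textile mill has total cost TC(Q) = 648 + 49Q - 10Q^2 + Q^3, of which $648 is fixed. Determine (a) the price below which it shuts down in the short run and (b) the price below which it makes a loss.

AVC = 49 - 10Q + Q^2; minimized at Q = 5, giving min AVC = $24. That is the shutdown price.
ATC = 648/Q + 49 - 10Q + Q^2. Setting dATC/dQ = −648/Q^2 − 10 + 2Q = 0 gives Q = 9 (since 2·9^3 − 10·9^2 = 648).
min ATC = 648/9 + 49 − 10·9 + 9^2 = $112. That is the break-even price.
Between these two prices the firm operates at a loss; above $112 it earns a profit.

Shutdown price = $24; break-even price = $112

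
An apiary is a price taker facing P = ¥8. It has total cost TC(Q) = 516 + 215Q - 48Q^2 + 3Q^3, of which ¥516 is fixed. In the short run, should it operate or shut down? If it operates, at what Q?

Strip out fixed cost: VC = 215Q - 48Q^2 + 3Q^3. Then AVC = 215 - 48Q + 3Q^2 and MC = 215 - 96Q + 9Q^2.
AVC is minimized where dAVC/dQ = -48 + 6Q = 0, at Q = 8; min AVC = 215 - 48·8 + 3·8^2 = ¥23.
P = ¥8 lies below min AVC = ¥23; no output level covers variable cost.
The firm minimizes its loss by shutting down and losing only its fixed cost of ¥516.

Shut down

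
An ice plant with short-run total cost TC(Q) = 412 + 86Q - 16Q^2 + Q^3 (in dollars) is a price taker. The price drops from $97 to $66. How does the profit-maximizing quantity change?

Output falls from 11 to 10

AVC = 86 - 16Q + Q^2, minimized at Q = 8 where min AVC = $22. MC = 86 - 32Q + 3Q^2.
At P = $97 ≥ min AVC, set P = MC on the rising branch: Q = 11.
At P = $66 ≥ min AVC, set P = MC: Q = 10. The firm stays open but cuts output.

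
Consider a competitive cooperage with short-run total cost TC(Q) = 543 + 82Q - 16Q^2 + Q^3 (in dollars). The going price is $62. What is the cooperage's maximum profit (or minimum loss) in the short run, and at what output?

Profit = -$143 at Q = 10

AVC = 82 - 16Q + Q^2; min AVC = $18 at Q = 8. Since P = $62 ≥ min AVC, the firm produces.
With MC = 82 - 32Q + 3Q^2, P = MC on the upward-sloping part at Q* = 10.
TR = 62·10 = 620. TC = 543 + 220 = 763. Profit = 620 − 763 = -$143.
Shutting down would mean losing the fixed cost of $543, so operating at a loss of $143 is better by $400.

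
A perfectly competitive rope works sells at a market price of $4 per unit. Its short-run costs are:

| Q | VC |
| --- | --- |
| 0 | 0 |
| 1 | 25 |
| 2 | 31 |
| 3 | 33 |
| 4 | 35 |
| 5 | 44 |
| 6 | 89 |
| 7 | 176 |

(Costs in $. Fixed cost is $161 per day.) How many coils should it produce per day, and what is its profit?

Q = 0 (shut down); profit = -$161

Tabulate TR − TC: Q=0: -161; Q=1: -182; Q=2: -184; Q=3: -182; Q=4: -180; Q=5: -185; Q=6: -226; Q=7: -309.
Profit is highest at Q = 0. Equivalently, the lowest AVC in the table is 35/4 ≈ $8.75 at Q = 4, and P = $4 falls below it — price never covers variable cost, so the firm shuts down and loses only its fixed cost.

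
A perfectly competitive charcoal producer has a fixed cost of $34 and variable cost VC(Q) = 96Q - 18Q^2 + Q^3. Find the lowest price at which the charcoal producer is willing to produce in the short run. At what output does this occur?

$15 per unit, at Q = 9

The shutdown price is the minimum of AVC. VC = 96Q - 18Q^2 + Q^3, so AVC = 96 - 18Q + Q^2.
At the minimum of AVC, MC = AVC. MC = 96 - 36Q + 3Q^2; setting MC = AVC gives 2Q^2 - 18Q = 0, so Q = 9. min AVC = 15.
For P < $15 the firm produces nothing.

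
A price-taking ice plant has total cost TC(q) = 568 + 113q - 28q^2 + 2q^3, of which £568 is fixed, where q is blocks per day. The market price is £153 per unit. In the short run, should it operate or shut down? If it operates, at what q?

Strip out fixed cost: VC = 113q - 28q^2 + 2q^3. Then AVC = 113 - 28q + 2q^2 and MC = 113 - 56q + 6q^2.
AVC hits its minimum where MC = AVC, at q = 7, giving min AVC = 113 - 28·7 + 2·7^2 = £15.
P = £153 exceeds min AVC = £15, so the firm stays open.
Set P = MC: 153 = 113 - 56q + 6q^2 → -40 - 56q + 6q^2 = 0. The roots are q = -2/3 and q = 10; the profit-maximizing output is on the rising part of MC, so q* = 10.
Check: AVC at q = 10 is £33 ≤ P, so revenue covers variable cost.
Profit = P·q − TC = 153·10 − 898 = £632.

Produce at q = 10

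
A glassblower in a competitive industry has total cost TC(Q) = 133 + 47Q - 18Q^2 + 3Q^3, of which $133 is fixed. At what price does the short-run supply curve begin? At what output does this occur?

The shutdown price is the minimum of AVC. VC = 47Q - 18Q^2 + 3Q^3, so AVC = 47 - 18Q + 3Q^2.
At the minimum of AVC, MC = AVC. MC = 47 - 36Q + 9Q^2; setting MC = AVC gives 6Q^2 - 18Q = 0, so Q = 3. min AVC = 20.
For P < $20 the firm produces nothing.

$20 per unit, at Q = 3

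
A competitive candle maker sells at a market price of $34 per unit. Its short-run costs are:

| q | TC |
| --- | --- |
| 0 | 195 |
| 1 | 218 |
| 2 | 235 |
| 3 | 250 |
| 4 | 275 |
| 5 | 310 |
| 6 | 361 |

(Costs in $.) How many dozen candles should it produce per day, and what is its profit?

q = 4; profit = -$139

Tabulate TR − TC: q=0: -195; q=1: -184; q=2: -167; q=3: -148; q=4: -139; q=5: -140; q=6: -157.
Profit is maximized at q = 4. AVC there is 80/4 = $20 ≤ P, so producing beats shutting down (which would give -$195).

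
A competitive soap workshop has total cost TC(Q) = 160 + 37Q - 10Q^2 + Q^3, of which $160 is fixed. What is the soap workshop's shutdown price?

$12 per unit

Short-run supply begins at min AVC. From VC = 37Q - 10Q^2 + Q^3, AVC = 37 - 10Q + Q^2.
dAVC/dQ = -10 + 2Q = 0 gives Q = 5. min AVC = 37 - 10·5 + 5^2 = 12.
For P < $12 the firm produces nothing.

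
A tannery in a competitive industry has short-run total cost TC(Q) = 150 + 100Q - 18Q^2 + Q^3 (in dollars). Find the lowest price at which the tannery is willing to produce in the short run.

Short-run supply begins at min AVC. From VC = 100Q - 18Q^2 + Q^3, AVC = 100 - 18Q + Q^2.
dAVC/dQ = -18 + 2Q = 0 gives Q = 9. min AVC = 100 - 18·9 + 9^2 = 19.
So the shutdown price is $19.

$19 per unit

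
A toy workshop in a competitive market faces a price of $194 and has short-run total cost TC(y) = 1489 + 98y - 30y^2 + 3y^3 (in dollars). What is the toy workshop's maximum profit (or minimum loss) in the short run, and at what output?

AVC = 98 - 30y + 3y^2; min AVC = $23 at y = 5. Since P = $194 ≥ min AVC, the firm produces.
With MC = 98 - 60y + 9y^2, P = MC on the upward-sloping part at y* = 8.
TR = 194·8 = 1552. TC = 1489 + 400 = 1889. Profit = 1552 − 1889 = -$337.
Shutting down would mean losing the fixed cost of $1489, so operating at a loss of $337 is better by $1152.

Profit = -$337 at y = 8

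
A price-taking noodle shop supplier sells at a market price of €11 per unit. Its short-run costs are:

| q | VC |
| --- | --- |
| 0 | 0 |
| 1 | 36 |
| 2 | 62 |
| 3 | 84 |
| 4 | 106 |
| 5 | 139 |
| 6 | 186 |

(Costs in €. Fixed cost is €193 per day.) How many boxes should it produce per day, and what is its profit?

q = 0 (shut down); profit = -€193

Compute π = P·q − TC at each output: q=0: -193; q=1: -218; q=2: -233; q=3: -244; q=4: -255; q=5: -277; q=6: -313.
Profit is highest at q = 0. Equivalently, the lowest AVC in the table is 106/4 ≈ €26.50 at q = 4, and P = €11 falls below it — price never covers variable cost, so the firm shuts down and loses only its fixed cost.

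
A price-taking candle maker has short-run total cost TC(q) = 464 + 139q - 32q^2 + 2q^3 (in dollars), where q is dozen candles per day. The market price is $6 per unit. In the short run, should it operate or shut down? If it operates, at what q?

Variable cost is VC = 139q - 32q^2 + 2q^3, so AVC = VC/q = 139 - 32q + 2q^2 and MC = dTC/dq = 139 - 64q + 6q^2.
AVC is minimized where dAVC/dq = -32 + 4q = 0, at q = 8; min AVC = 139 - 32·8 + 2·8^2 = $11.
Since P = $6 < min AVC = $11, price fails to cover variable cost at any output.
Best response: produce nothing and absorb the $464 fixed cost.

Shut down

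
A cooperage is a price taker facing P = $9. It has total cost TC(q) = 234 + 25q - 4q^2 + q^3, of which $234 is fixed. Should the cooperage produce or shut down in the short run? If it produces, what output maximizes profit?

Shut down

From TC, MC = TC'(q) = 25 - 8q + 3q^2 and AVC = VC/q = 25 - 4q + q^2.
AVC hits its minimum where MC = AVC, at q = 2, giving min AVC = 25 - 4·2 + 2^2 = $21.
With P < min AVC ($9 < $21), every unit sold adds to the loss.
The firm minimizes its loss by shutting down and losing only its fixed cost of $234.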